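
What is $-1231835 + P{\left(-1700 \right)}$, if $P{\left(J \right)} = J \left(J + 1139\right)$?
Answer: $-278135$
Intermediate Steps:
$P{\left(J \right)} = J \left(1139 + J\right)$
$-1231835 + P{\left(-1700 \right)} = -1231835 - 1700 \left(1139 - 1700\right) = -1231835 - -953700 = -1231835 + 953700 = -278135$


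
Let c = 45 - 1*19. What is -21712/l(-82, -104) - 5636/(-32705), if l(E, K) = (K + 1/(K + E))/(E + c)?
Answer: -1479239682188/126535645 ≈ -11690.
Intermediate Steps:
c = 26 (c = 45 - 19 = 26)
l(E, K) = (K + 1/(E + K))/(26 + E) (l(E, K) = (K + 1/(K + E))/(E + 26) = (K + 1/(E + K))/(26 + E))
-21712/l(-82, -104) - 5636/(-32705) = -21712*((-82)² + 26*(-82) + 26*(-104) - 82*(-104))/(1 + (-104)² - 82*(-104)) - 5636/(-32705) = -21712*(6724 - 2132 - 2704 + 8528)/(1 + 10816 + 8528) - 5636*(-1/32705) = -21712/(19345/10416) + 5636/32705 = -21712/((1/10416)*19345) + 5636/32705 = -21712/19345/10416 + 5636/32705 = -21712*10416/19345 + 5636/32705 = -226152192/19345 + 5636/32705 = -1479239682188/126535645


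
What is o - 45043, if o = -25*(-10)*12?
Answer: -42043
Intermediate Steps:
o = 3000 (o = 250*12 = 3000)
o - 45043 = 3000 - 45043 = -42043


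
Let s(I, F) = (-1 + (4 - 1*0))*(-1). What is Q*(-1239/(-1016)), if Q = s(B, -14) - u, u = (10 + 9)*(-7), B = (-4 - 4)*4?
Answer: 80535/508 ≈ 158.53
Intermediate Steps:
B = -32 (B = -8*4 = -32)
s(I, F) = -3 (s(I, F) = (-1 + (4 + 0))*(-1) = (-1 + 4)*(-1) = 3*(-1) = -3)
u = -133 (u = 19*(-7) = -133)
Q = 130 (Q = -3 - 1*(-133) = -3 + 133 = 130)
Q*(-1239/(-1016)) = 130*(-1239/(-1016)) = 130*(-1239*(-1/1016)) = 130*(1239/1016) = 80535/508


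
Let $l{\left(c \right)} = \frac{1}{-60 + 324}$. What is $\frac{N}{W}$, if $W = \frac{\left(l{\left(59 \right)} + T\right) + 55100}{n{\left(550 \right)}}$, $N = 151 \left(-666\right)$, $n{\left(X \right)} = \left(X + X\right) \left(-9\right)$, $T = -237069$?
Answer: $- \frac{52567859520}{9607963} \approx -5471.3$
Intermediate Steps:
$l{\left(c \right)} = \frac{1}{264}$
$n{\left(X \right)} = - 18 X$ ($n{\left(X \right)} = 2 X \left(-9\right) = - 18 X$)
$N = -100566$
$W = \frac{9607963}{522720}$ ($W = \frac{\left(\frac{1}{264} - 237069\right) + 55100}{\left(-18\right) 550} = \frac{- \frac{62586215}{264} + 55100}{-9900} = \left(- \frac{48039815}{264}\right) \left(- \frac{1}{9900}\right) = \frac{9607963}{522720} \approx 18.381$)
$\frac{N}{W} = - \frac{100566}{\frac{9607963}{522720}} = \left(-100566\right) \frac{522720}{9607963} = - \frac{52567859520}{9607963}$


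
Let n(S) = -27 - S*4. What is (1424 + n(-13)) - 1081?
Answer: 368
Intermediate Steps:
n(S) = -27 - 4*S
(1424 + n(-13)) - 1081 = (1424 + (-27 - 4*(-13))) - 1081 = (1424 + (-27 + 52)) - 1081 = (1424 + 25) - 1081 = 1449 - 1081 = 368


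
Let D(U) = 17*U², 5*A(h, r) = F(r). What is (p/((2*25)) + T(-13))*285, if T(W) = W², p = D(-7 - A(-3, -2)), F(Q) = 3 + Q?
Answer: 6648537/125 ≈ 53188.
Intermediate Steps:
A(h, r) = ⅗ + r/5 (A(h, r) = (3 + r)/5 = ⅗ + r/5)
p = 22032/25 (p = 17*(-7 - (⅗ + (⅕)*(-2)))² = 17*(-7 - (⅗ - ⅖))² = 17*(-7 - 1*⅕)² = 17*(-7 - ⅕)² = 17*(-36/5)² = 17*(1296/25) = 22032/25 ≈ 881.28)
(p/((2*25)) + T(-13))*285 = (22032/(25*((2*25))) + (-13)²)*285 = ((22032/25)/50 + 169)*285 = ((22032/25)*(1/50) + 169)*285 = (11016/625 + 169)*285 = (116641/625)*285 = 6648537/125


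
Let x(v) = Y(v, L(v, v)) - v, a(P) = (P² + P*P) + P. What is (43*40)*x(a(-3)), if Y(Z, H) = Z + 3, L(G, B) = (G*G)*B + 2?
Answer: 5160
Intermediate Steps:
L(G, B) = 2 + B*G² (L(G, B) = G²*B + 2 = B*G² + 2 = 2 + B*G²)
Y(Z, H) = 3 + Z
a(P) = P + 2*P² (a(P) = (P² + P²) + P = 2*P² + P = P + 2*P²)
x(v) = 3 (x(v) = (3 + v) - v = 3)
(43*40)*x(a(-3)) = (43*40)*3 = 1720*3 = 5160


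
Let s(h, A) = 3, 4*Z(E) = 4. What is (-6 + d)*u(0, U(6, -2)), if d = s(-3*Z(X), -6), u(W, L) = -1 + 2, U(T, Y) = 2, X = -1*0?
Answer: -3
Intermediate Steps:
X = 0
Z(E) = 1 (Z(E) = (1/4)*4 = 1)
u(W, L) = 1
d = 3
(-6 + d)*u(0, U(6, -2)) = (-6 + 3)*1 = -3*1 = -3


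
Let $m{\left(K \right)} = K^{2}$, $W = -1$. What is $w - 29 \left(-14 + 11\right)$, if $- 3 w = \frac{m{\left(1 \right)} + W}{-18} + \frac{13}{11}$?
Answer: $\frac{2858}{33} \approx 86.606$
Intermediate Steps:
$w = - \frac{13}{33}$ ($w = - \frac{\frac{1^{2} - 1}{-18} + \frac{13}{11}}{3} = - \frac{\left(1 - 1\right) \left(- \frac{1}{18}\right) + 13 \cdot \frac{1}{11}}{3} = - \frac{0 \left(- \frac{1}{18}\right) + \frac{13}{11}}{3} = - \frac{0 + \frac{13}{11}}{3} = \left(- \frac{1}{3}\right) \frac{13}{11} = - \frac{13}{33} \approx -0.39394$)
$w - 29 \left(-14 + 11\right) = - \frac{13}{33} - 29 \left(-14 + 11\right) = - \frac{13}{33} - -87 = - \frac{13}{33} + 87 = \frac{2858}{33}$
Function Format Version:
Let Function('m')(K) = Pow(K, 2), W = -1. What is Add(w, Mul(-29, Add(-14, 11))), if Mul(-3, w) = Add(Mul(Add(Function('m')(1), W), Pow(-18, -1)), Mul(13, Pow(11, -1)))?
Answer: Rational(2858, 33) ≈ 86.606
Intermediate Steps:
w = Rational(-13, 33) (w = Mul(Rational(-1, 3), Add(Mul(Add(Pow(1, 2), -1), Pow(-18, -1)), Mul(13, Pow(11, -1)))) = Mul(Rational(-1, 3), Add(Mul(Add(1, -1), Rational(-1, 18)), Mul(13, Rational(1, 11)))) = Mul(Rational(-1, 3), Add(Mul(0, Rational(-1, 18)), Rational(13, 11))) = Mul(Rational(-1, 3), Add(0, Rational(13, 11))) = Mul(Rational(-1, 3), Rational(13, 11)) = Rational(-13, 33) ≈ -0.39394)
Add(w, Mul(-29, Add(-14, 11))) = Add(Rational(-13, 33), Mul(-29, Add(-14, 11))) = Add(Rational(-13, 33), Mul(-29, -3)) = Add(Rational(-13, 33), 87) = Rational(2858, 33)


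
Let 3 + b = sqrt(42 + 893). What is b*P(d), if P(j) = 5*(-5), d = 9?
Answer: 75 - 25*sqrt(935) ≈ -689.44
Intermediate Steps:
b = -3 + sqrt(935) (b = -3 + sqrt(42 + 893) = -3 + sqrt(935) ≈ 27.578)
P(j) = -25
b*P(d) = (-3 + sqrt(935))*(-25) = 75 - 25*sqrt(935)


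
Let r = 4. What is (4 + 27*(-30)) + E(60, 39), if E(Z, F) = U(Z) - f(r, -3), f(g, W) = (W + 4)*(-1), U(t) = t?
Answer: -745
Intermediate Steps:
f(g, W) = -4 - W (f(g, W) = (4 + W)*(-1) = -4 - W)
E(Z, F) = 1 + Z (E(Z, F) = Z - (-4 - 1*(-3)) = Z - (-4 + 3) = Z - 1*(-1) = Z + 1 = 1 + Z)
(4 + 27*(-30)) + E(60, 39) = (4 + 27*(-30)) + (1 + 60) = (4 - 810) + 61 = -806 + 61 = -745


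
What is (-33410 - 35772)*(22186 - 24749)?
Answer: 177313466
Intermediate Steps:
(-33410 - 35772)*(22186 - 24749) = -69182*(-2563) = 177313466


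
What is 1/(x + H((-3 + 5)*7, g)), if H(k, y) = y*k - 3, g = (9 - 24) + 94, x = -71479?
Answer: -1/70376 ≈ -1.4209e-5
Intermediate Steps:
g = 79 (g = -15 + 94 = 79)
H(k, y) = -3 + k*y (H(k, y) = k*y - 3 = -3 + k*y)
1/(x + H((-3 + 5)*7, g)) = 1/(-71479 + (-3 + ((-3 + 5)*7)*79)) = 1/(-71479 + (-3 + (2*7)*79)) = 1/(-71479 + (-3 + 14*79)) = 1/(-71479 + (-3 + 1106)) = 1/(-71479 + 1103) = 1/(-70376) = -1/70376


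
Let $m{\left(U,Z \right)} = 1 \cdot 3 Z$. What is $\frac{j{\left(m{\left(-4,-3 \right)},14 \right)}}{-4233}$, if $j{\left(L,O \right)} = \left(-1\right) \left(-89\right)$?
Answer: $- \frac{89}{4233} \approx -0.021025$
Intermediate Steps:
$m{\left(U,Z \right)} = 3 Z$
$j{\left(L,O \right)} = 89$
$\frac{j{\left(m{\left(-4,-3 \right)},14 \right)}}{-4233} = \frac{89}{-4233} = 89 \left(- \frac{1}{4233}\right) = - \frac{89}{4233}$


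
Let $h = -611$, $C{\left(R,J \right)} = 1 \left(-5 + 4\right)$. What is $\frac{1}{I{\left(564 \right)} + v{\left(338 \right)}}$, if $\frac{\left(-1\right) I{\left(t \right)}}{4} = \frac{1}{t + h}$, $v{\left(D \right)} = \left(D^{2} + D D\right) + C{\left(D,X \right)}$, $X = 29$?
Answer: $\frac{47}{10738893} \approx 4.3766 \cdot 10^{-6}$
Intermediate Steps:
$C{\left(R,J \right)} = -1$ ($C{\left(R,J \right)} = 1 \left(-1\right) = -1$)
$v{\left(D \right)} = -1 + 2 D^{2}$ ($v{\left(D \right)} = \left(D^{2} + D D\right) - 1 = \left(D^{2} + D^{2}\right) - 1 = 2 D^{2} - 1 = -1 + 2 D^{2}$)
$I{\left(t \right)} = - \frac{4}{-611 + t}$ ($I{\left(t \right)} = - \frac{4}{t - 611} = - \frac{4}{-611 + t}$)
$\frac{1}{I{\left(564 \right)} + v{\left(338 \right)}} = \frac{1}{- \frac{4}{-611 + 564} - \left(1 - 2 \cdot 338^{2}\right)} = \frac{1}{- \frac{4}{-47} + \left(-1 + 2 \cdot 114244\right)} = \frac{1}{\left(-4\right) \left(- \frac{1}{47}\right) + \left(-1 + 228488\right)} = \frac{1}{\frac{4}{47} + 228487} = \frac{1}{\frac{10738893}{47}} = \frac{47}{10738893}$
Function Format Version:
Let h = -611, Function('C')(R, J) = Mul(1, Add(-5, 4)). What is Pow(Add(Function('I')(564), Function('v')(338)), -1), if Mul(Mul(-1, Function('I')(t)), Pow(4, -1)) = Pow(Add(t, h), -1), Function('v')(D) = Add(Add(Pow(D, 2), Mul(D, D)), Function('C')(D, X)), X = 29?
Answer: Rational(47, 10738893) ≈ 4.3766e-6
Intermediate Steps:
Function('C')(R, J) = -1 (Function('C')(R, J) = Mul(1, -1) = -1)
Function('v')(D) = Add(-1, Mul(2, Pow(D, 2))) (Function('v')(D) = Add(Add(Pow(D, 2), Mul(D, D)), -1) = Add(Add(Pow(D, 2), Pow(D, 2)), -1) = Add(Mul(2, Pow(D, 2)), -1) = Add(-1, Mul(2, Pow(D, 2))))
Function('I')(t) = Mul(-4, Pow(Add(-611, t), -1)) (Function('I')(t) = Mul(-4, Pow(Add(t, -611), -1)) = Mul(-4, Pow(Add(-611, t), -1)))
Pow(Add(Function('I')(564), Function('v')(338)), -1) = Pow(Add(Mul(-4, Pow(Add(-611, 564), -1)), Add(-1, Mul(2, Pow(338, 2)))), -1) = Pow(Add(Mul(-4, Pow(-47, -1)), Add(-1, Mul(2, 114244))), -1) = Pow(Add(Mul(-4, Rational(-1, 47)), Add(-1, 228488)), -1) = Pow(Add(Rational(4, 47), 228487), -1) = Pow(Rational(10738893, 47), -1) = Rational(47, 10738893)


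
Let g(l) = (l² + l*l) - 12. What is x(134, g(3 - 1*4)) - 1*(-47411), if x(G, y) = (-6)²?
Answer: 47447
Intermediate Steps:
g(l) = -12 + 2*l² (g(l) = (l² + l²) - 12 = 2*l² - 12 = -12 + 2*l²)
x(G, y) = 36
x(134, g(3 - 1*4)) - 1*(-47411) = 36 - 1*(-47411) = 36 + 47411 = 47447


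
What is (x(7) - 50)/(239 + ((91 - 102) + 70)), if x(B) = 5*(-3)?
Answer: -65/298 ≈ -0.21812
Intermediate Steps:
x(B) = -15
(x(7) - 50)/(239 + ((91 - 102) + 70)) = (-15 - 50)/(239 + ((91 - 102) + 70)) = -65/(239 + (-11 + 70)) = -65/(239 + 59) = -65/298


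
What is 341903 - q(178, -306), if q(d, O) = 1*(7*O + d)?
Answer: 343867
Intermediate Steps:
q(d, O) = d + 7*O (q(d, O) = 1*(d + 7*O) = d + 7*O)
341903 - q(178, -306) = 341903 - (178 + 7*(-306)) = 341903 - (178 - 2142) = 341903 - 1*(-1964) = 341903 + 1964 = 343867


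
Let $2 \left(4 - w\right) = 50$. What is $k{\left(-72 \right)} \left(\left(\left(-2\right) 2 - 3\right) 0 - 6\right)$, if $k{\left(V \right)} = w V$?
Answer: $-9072$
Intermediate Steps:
$w = -21$ ($w = 4 - 25 = -21$)
$k{\left(V \right)} = - 21 V$
$k{\left(-72 \right)} \left(\left(\left(-2\right) 2 - 3\right) 0 - 6\right) = \left(-21\right) \left(-72\right) \left(\left(\left(-2\right) 2 - 3\right) 0 - 6\right) = 1512 \left(\left(-4 - 3\right) 0 - 6\right) = 1512 \left(\left(-7\right) 0 - 6\right) = 1512 \left(0 - 6\right) = 1512 \left(-6\right) = -9072$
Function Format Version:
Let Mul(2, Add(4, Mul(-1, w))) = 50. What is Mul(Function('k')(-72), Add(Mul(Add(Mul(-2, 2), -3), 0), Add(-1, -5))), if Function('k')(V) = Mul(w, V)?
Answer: -9072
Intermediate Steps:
w = -21 (w = Add(4, Mul(Rational(-1, 2), 50)) = Add(4, -25) = -21)
Function('k')(V) = Mul(-21, V)
Mul(Function('k')(-72), Add(Mul(Add(Mul(-2, 2), -3), 0), Add(-1, -5))) = Mul(Mul(-21, -72), Add(Mul(Add(Mul(-2, 2), -3), 0), Add(-1, -5))) = Mul(1512, Add(Mul(Add(-4, -3), 0), -6)) = Mul(1512, Add(Mul(-7, 0), -6)) = Mul(1512, Add(0, -6)) = Mul(1512, -6) = -9072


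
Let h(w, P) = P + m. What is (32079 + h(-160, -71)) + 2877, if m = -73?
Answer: 34812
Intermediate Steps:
h(w, P) = -73 + P (h(w, P) = P - 73 = -73 + P)
(32079 + h(-160, -71)) + 2877 = (32079 + (-73 - 71)) + 2877 = (32079 - 144) + 2877 = 31935 + 2877 = 34812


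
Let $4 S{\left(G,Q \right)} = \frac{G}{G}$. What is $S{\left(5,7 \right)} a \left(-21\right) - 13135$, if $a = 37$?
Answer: $- \frac{53317}{4} \approx -13329.0$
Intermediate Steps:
$S{\left(G,Q \right)} = \frac{1}{4}$ ($S{\left(G,Q \right)} = \frac{G \frac{1}{G}}{4} = \frac{1}{4} \cdot 1 = \frac{1}{4}$)
$S{\left(5,7 \right)} a \left(-21\right) - 13135 = \frac{1}{4} \cdot 37 \left(-21\right) - 13135 = \frac{37}{4} \left(-21\right) - 13135 = - \frac{777}{4} - 13135 = - \frac{53317}{4}$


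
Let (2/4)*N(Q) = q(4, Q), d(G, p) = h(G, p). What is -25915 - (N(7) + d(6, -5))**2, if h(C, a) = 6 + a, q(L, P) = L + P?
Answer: -26444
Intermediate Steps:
d(G, p) = 6 + p
N(Q) = 8 + 2*Q (N(Q) = 2*(4 + Q) = 8 + 2*Q)
-25915 - (N(7) + d(6, -5))**2 = -25915 - ((8 + 2*7) + (6 - 5))**2 = -25915 - ((8 + 14) + 1)**2 = -25915 - (22 + 1)**2 = -25915 - 1*23**2 = -25915 - 1*529 = -25915 - 529 = -26444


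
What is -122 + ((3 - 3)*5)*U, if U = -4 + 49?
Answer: -122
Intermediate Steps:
U = 45
-122 + ((3 - 3)*5)*U = -122 + ((3 - 3)*5)*45 = -122 + (0*5)*45 = -122 + 0*45 = -122 + 0 = -122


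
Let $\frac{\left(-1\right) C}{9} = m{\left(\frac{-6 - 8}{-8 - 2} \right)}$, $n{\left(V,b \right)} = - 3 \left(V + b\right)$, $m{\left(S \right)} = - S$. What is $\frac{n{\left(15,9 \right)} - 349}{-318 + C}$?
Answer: $\frac{2105}{1527} \approx 1.3785$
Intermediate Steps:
$n{\left(V,b \right)} = - 3 V - 3 b$
$C = \frac{63}{5}$ ($C = - 9 \left(- \frac{-6 - 8}{-8 - 2}\right) = - 9 \left(- \frac{-14}{-10}\right) = - 9 \left(- \frac{\left(-14\right) \left(-1\right)}{10}\right) = - 9 \left(\left(-1\right) \frac{7}{5}\right) = \left(-9\right) \left(- \frac{7}{5}\right) = \frac{63}{5} \approx 12.6$)
$\frac{n{\left(15,9 \right)} - 349}{-318 + C} = \frac{\left(\left(-3\right) 15 - 27\right) - 349}{-318 + \frac{63}{5}} = \frac{\left(-45 - 27\right) - 349}{- \frac{1527}{5}} = \left(-72 - 349\right) \left(- \frac{5}{1527}\right) = \left(-421\right) \left(- \frac{5}{1527}\right) = \frac{2105}{1527}$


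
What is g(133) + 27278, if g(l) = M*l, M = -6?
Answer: 26480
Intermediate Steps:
g(l) = -6*l
g(133) + 27278 = -6*133 + 27278 = -798 + 27278 = 26480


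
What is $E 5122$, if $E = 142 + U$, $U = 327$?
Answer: $2402218$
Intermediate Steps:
$E = 469$ ($E = 142 + 327 = 469$)
$E 5122 = 469 \cdot 5122 = 2402218$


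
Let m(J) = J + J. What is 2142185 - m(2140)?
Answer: 2137905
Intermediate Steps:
m(J) = 2*J
2142185 - m(2140) = 2142185 - 2*2140 = 2142185 - 1*4280 = 2142185 - 4280 = 2137905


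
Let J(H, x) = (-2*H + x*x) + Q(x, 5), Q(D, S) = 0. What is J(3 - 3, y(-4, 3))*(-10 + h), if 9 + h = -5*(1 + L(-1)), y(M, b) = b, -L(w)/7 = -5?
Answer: -1791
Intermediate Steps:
L(w) = 35 (L(w) = -7*(-5) = 35)
J(H, x) = x**2 - 2*H (J(H, x) = (-2*H + x*x) + 0 = (-2*H + x**2) + 0 = (x**2 - 2*H) + 0 = x**2 - 2*H)
h = -189 (h = -9 - 5*(1 + 35) = -9 - 5*36 = -9 - 180 = -189)
J(3 - 3, y(-4, 3))*(-10 + h) = (3**2 - 2*(3 - 3))*(-10 - 189) = (9 - 2*0)*(-199) = (9 + 0)*(-199) = 9*(-199) = -1791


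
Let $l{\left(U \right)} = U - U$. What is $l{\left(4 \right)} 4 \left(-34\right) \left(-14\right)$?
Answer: $0$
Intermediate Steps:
$l{\left(U \right)} = 0$
$l{\left(4 \right)} 4 \left(-34\right) \left(-14\right) = 0 \cdot 4 \left(-34\right) \left(-14\right) = 0 \left(-34\right) \left(-14\right) = 0 \left(-14\right) = 0$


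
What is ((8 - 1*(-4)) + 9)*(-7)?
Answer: -147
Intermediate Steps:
((8 - 1*(-4)) + 9)*(-7) = ((8 + 4) + 9)*(-7) = (12 + 9)*(-7) = 21*(-7) = -147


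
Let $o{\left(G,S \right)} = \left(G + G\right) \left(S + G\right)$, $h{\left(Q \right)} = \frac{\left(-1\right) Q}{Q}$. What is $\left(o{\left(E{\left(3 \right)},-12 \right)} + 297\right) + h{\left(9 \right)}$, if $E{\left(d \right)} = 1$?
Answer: $274$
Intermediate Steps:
$h{\left(Q \right)} = -1$
$o{\left(G,S \right)} = 2 G \left(G + S\right)$
$\left(o{\left(E{\left(3 \right)},-12 \right)} + 297\right) + h{\left(9 \right)} = \left(2 \cdot 1 \left(1 - 12\right) + 297\right) - 1 = \left(2 \cdot 1 \left(-11\right) + 297\right) - 1 = \left(-22 + 297\right) - 1 = 275 - 1 = 274$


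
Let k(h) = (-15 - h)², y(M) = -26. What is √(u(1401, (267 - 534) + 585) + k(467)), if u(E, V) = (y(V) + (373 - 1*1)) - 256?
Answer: √232414 ≈ 482.09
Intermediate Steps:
u(E, V) = 90 (u(E, V) = (-26 + (373 - 1*1)) - 256 = (-26 + (373 - 1)) - 256 = (-26 + 372) - 256 = 346 - 256 = 90)
√(u(1401, (267 - 534) + 585) + k(467)) = √(90 + (15 + 467)²) = √(90 + 482²) = √(90 + 232324) = √232414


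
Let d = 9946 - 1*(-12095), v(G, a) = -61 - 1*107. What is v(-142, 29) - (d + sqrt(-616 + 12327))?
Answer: -22209 - 7*sqrt(239) ≈ -22317.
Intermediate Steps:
v(G, a) = -168 (v(G, a) = -61 - 107 = -168)
d = 22041 (d = 9946 + 12095 = 22041)
v(-142, 29) - (d + sqrt(-616 + 12327)) = -168 - (22041 + sqrt(-616 + 12327)) = -168 - (22041 + sqrt(11711)) = -168 - (22041 + 7*sqrt(239)) = -168 + (-22041 - 7*sqrt(239)) = -22209 - 7*sqrt(239)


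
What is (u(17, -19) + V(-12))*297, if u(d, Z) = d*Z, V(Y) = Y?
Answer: -99495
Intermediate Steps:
u(d, Z) = Z*d
(u(17, -19) + V(-12))*297 = (-19*17 - 12)*297 = (-323 - 12)*297 = -335*297 = -99495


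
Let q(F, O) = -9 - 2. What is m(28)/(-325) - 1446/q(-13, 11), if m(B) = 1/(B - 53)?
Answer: 11748761/89375 ≈ 131.45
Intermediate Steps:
m(B) = 1/(-53 + B)
q(F, O) = -11
m(28)/(-325) - 1446/q(-13, 11) = 1/((-53 + 28)*(-325)) - 1446/(-11) = -1/325/(-25) - 1446*(-1/11) = -1/25*(-1/325) + 1446/11 = 1/8125 + 1446/11 = 11748761/89375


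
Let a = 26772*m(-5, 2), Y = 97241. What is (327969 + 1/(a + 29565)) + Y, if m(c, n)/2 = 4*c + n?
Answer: 397242662669/934227 ≈ 4.2521e+5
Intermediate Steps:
m(c, n) = 2*n + 8*c (m(c, n) = 2*(4*c + n) = 2*(n + 4*c) = 2*n + 8*c)
a = -963792 (a = 26772*(2*2 + 8*(-5)) = 26772*(4 - 40) = 26772*(-36) = -963792)
(327969 + 1/(a + 29565)) + Y = (327969 + 1/(-963792 + 29565)) + 97241 = (327969 + 1/(-934227)) + 97241 = (327969 - 1/934227) + 97241 = 306397494962/934227 + 97241 = 397242662669/934227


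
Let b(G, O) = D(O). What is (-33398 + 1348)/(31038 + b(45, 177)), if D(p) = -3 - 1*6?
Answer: -32050/31029 ≈ -1.0329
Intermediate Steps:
D(p) = -9 (D(p) = -3 - 6 = -9)
b(G, O) = -9
(-33398 + 1348)/(31038 + b(45, 177)) = (-33398 + 1348)/(31038 - 9) = -32050/31029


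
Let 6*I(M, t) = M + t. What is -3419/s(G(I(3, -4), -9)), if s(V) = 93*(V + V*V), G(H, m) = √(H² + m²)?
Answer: -41028/89311 + 246168*√2917/260520187 ≈ -0.40835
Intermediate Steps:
I(M, t) = M/6 + t/6 (I(M, t) = (M + t)/6 = M/6 + t/6)
s(V) = 93*V + 93*V² (s(V) = 93*(V + V²) = 93*V + 93*V²)
-3419/s(G(I(3, -4), -9)) = -3419*1/(93*(1 + √(((⅙)*3 + (⅙)*(-4))² + (-9)²))*√(((⅙)*3 + (⅙)*(-4))² + (-9)²)) = -3419*1/(93*(1 + √((½ - ⅔)² + 81))*√((½ - ⅔)² + 81)) = -3419*1/(93*(1 + √((-⅙)² + 81))*√((-⅙)² + 81)) = -3419*1/(93*(1 + √(1/36 + 81))*√(1/36 + 81)) = -3419*2*√2917/(90427*(1 + √(2917/36))) = -3419*2*√2917/(90427*(1 + √2917/6)) = -6838*√2917/(90427*(1 + √2917/6))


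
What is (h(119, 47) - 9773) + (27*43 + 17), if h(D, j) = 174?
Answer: -8421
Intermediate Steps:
(h(119, 47) - 9773) + (27*43 + 17) = (174 - 9773) + (27*43 + 17) = -9599 + (1161 + 17) = -9599 + 1178 = -8421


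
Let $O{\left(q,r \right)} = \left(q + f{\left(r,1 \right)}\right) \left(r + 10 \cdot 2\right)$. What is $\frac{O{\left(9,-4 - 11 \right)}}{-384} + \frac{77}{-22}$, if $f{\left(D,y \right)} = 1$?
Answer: $- \frac{697}{192} \approx -3.6302$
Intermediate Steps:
$O{\left(q,r \right)} = \left(1 + q\right) \left(20 + r\right)$ ($O{\left(q,r \right)} = \left(q + 1\right) \left(r + 10 \cdot 2\right) = \left(1 + q\right) \left(r + 20\right) = \left(1 + q\right) \left(20 + r\right)$)
$\frac{O{\left(9,-4 - 11 \right)}}{-384} + \frac{77}{-22} = \frac{20 - 15 + 20 \cdot 9 + 9 \left(-4 - 11\right)}{-384} + \frac{77}{-22} = \left(20 - 15 + 180 + 9 \left(-15\right)\right) \left(- \frac{1}{384}\right) + 77 \left(- \frac{1}{22}\right) = \left(20 - 15 + 180 - 135\right) \left(- \frac{1}{384}\right) - \frac{7}{2} = 50 \left(- \frac{1}{384}\right) - \frac{7}{2} = - \frac{25}{192} - \frac{7}{2} = - \frac{697}{192}$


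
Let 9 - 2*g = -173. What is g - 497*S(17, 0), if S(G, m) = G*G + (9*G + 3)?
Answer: -221074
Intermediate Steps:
S(G, m) = 3 + G² + 9*G (S(G, m) = G² + (3 + 9*G) = 3 + G² + 9*G)
g = 91 (g = 9/2 - ½*(-173) = 9/2 + 173/2 = 91)
g - 497*S(17, 0) = 91 - 497*(3 + 17² + 9*17) = 91 - 497*(3 + 289 + 153) = 91 - 497*445 = 91 - 221165 = -221074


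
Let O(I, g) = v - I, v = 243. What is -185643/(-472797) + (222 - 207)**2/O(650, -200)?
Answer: -3424736/21380931 ≈ -0.16018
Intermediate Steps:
O(I, g) = 243 - I
-185643/(-472797) + (222 - 207)**2/O(650, -200) = -185643/(-472797) + (222 - 207)**2/(243 - 1*650) = -185643*(-1/472797) + 15**2/(243 - 650) = 20627/52533 + 225/(-407) = 20627/52533 + 225*(-1/407) = 20627/52533 - 225/407 = -3424736/21380931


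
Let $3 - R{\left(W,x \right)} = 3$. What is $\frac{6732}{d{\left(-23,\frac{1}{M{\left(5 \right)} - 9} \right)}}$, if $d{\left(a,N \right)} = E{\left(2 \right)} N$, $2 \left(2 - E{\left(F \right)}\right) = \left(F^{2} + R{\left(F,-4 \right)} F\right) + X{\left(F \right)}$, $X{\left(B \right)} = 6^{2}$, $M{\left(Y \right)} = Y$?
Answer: $1496$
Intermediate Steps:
$R{\left(W,x \right)} = 0$ ($R{\left(W,x \right)} = 3 - 3 = 0$)
$X{\left(B \right)} = 36$
$E{\left(F \right)} = -16 - \frac{F^{2}}{2}$ ($E{\left(F \right)} = 2 - \frac{\left(F^{2} + 0 F\right) + 36}{2} = 2 - \frac{\left(F^{2} + 0\right) + 36}{2} = 2 - \frac{F^{2} + 36}{2} = 2 - \frac{36 + F^{2}}{2} = 2 - \left(18 + \frac{F^{2}}{2}\right) = -16 - \frac{F^{2}}{2}$)
$d{\left(a,N \right)} = - 18 N$ ($d{\left(a,N \right)} = \left(-16 - \frac{2^{2}}{2}\right) N = \left(-16 - 2\right) N = - 18 N$)
$\frac{6732}{d{\left(-23,\frac{1}{M{\left(5 \right)} - 9} \right)}} = \frac{6732}{\left(-18\right) \frac{1}{5 - 9}} = \frac{6732}{\left(-18\right) \frac{1}{-4}} = \frac{6732}{\left(-18\right) \left(- \frac{1}{4}\right)} = \frac{6732}{\frac{9}{2}} = 6732 \cdot \frac{2}{9} = 1496$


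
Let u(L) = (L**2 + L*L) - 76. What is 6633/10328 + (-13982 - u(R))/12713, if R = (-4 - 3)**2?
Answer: -108890895/131299864 ≈ -0.82933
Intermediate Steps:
R = 49 (R = (-7)**2 = 49)
u(L) = -76 + 2*L**2 (u(L) = (L**2 + L**2) - 76 = 2*L**2 - 76 = -76 + 2*L**2)
6633/10328 + (-13982 - u(R))/12713 = 6633/10328 + (-13982 - (-76 + 2*49**2))/12713 = 6633*(1/10328) + (-13982 - (-76 + 2*2401))*(1/12713) = 6633/10328 + (-13982 - (-76 + 4802))*(1/12713) = 6633/10328 + (-13982 - 1*4726)*(1/12713) = 6633/10328 + (-13982 - 4726)*(1/12713) = 6633/10328 - 18708*1/12713 = 6633/10328 - 18708/12713 = -108890895/131299864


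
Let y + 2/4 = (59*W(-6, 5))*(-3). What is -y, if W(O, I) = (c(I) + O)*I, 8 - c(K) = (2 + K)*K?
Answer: -58409/2 ≈ -29205.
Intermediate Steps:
c(K) = 8 - K*(2 + K) (c(K) = 8 - (2 + K)*K = 8 - K*(2 + K))
W(O, I) = I*(8 + O - I² - 2*I) (W(O, I) = ((8 - I² - 2*I) + O)*I = (8 + O - I² - 2*I)*I = I*(8 + O - I² - 2*I))
y = 58409/2 (y = -½ + (59*(5*(8 - 6 - 1*5² - 2*5)))*(-3) = -½ + (59*(5*(8 - 6 - 1*25 - 10)))*(-3) = -½ + (59*(5*(8 - 6 - 25 - 10)))*(-3) = -½ + (59*(5*(-33)))*(-3) = -½ + (59*(-165))*(-3) = -½ - 9735*(-3) = -½ + 29205 = 58409/2 ≈ 29205.)
-y = -1*58409/2 = -58409/2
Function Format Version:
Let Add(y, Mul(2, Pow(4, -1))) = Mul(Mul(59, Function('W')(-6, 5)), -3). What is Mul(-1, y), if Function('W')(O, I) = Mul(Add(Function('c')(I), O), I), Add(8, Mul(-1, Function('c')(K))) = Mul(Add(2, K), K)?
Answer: Rational(-58409, 2) ≈ -29205.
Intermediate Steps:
Function('c')(K) = Add(8, Mul(-1, K, Add(2, K))) (Function('c')(K) = Add(8, Mul(-1, Mul(Add(2, K), K))) = Add(8, Mul(-1, Mul(K, Add(2, K)))) = Add(8, Mul(-1, K, Add(2, K))))
Function('W')(O, I) = Mul(I, Add(8, O, Mul(-1, Pow(I, 2)), Mul(-2, I))) (Function('W')(O, I) = Mul(Add(Add(8, Mul(-1, Pow(I, 2)), Mul(-2, I)), O), I) = Mul(Add(8, O, Mul(-1, Pow(I, 2)), Mul(-2, I)), I) = Mul(I, Add(8, O, Mul(-1, Pow(I, 2)), Mul(-2, I))))
y = Rational(58409, 2) (y = Add(Rational(-1, 2), Mul(Mul(59, Mul(5, Add(8, -6, Mul(-1, Pow(5, 2)), Mul(-2, 5)))), -3)) = Add(Rational(-1, 2), Mul(Mul(59, Mul(5, Add(8, -6, Mul(-1, 25), -10))), -3)) = Add(Rational(-1, 2), Mul(Mul(59, Mul(5, Add(8, -6, -25, -10))), -3)) = Add(Rational(-1, 2), Mul(Mul(59, Mul(5, -33)), -3)) = Add(Rational(-1, 2), Mul(Mul(59, -165), -3)) = Add(Rational(-1, 2), Mul(-9735, -3)) = Add(Rational(-1, 2), 29205) = Rational(58409, 2) ≈ 29205.)
Mul(-1, y) = Mul(-1, Rational(58409, 2)) = Rational(-58409, 2)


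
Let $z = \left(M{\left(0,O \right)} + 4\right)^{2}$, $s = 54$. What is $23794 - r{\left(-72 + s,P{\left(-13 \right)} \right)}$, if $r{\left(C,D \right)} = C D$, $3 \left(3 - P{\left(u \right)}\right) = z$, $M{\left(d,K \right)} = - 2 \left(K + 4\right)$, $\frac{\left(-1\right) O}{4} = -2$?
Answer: $21448$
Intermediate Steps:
$O = 8$ ($O = \left(-4\right) \left(-2\right) = 8$)
$M{\left(d,K \right)} = -8 - 2 K$ ($M{\left(d,K \right)} = - 2 \left(4 + K\right) = -8 - 2 K$)
$z = 400$ ($z = \left(\left(-8 - 16\right) + 4\right)^{2} = \left(-24 + 4\right)^{2} = \left(-20\right)^{2} = 400$)
$P{\left(u \right)} = - \frac{391}{3}$ ($P{\left(u \right)} = 3 - \frac{400}{3} = - \frac{391}{3}$)
$23794 - r{\left(-72 + s,P{\left(-13 \right)} \right)} = 23794 - \left(-72 + 54\right) \left(- \frac{391}{3}\right) = 23794 - \left(-18\right) \left(- \frac{391}{3}\right) = 23794 - 2346 = 21448$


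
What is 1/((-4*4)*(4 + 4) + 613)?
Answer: 1/485 ≈ 0.0020619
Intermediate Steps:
1/((-4*4)*(4 + 4) + 613) = 1/(-16*8 + 613) = 1/(-128 + 613) = 1/485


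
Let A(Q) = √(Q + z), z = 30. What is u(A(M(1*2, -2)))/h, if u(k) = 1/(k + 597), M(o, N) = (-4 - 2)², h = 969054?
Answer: 199/115105203174 - √66/345315609522 ≈ 1.7053e-9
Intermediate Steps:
M(o, N) = 36 (M(o, N) = (-6)² = 36)
A(Q) = √(30 + Q) (A(Q) = √(Q + 30) = √(30 + Q))
u(k) = 1/(597 + k)
u(A(M(1*2, -2)))/h = 1/((597 + √(30 + 36))*969054) = (1/969054)/(597 + √66) = 1/(969054*(597 + √66))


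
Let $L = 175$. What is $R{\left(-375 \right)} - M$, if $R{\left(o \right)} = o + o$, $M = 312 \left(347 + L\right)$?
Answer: $-163614$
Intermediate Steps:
$M = 162864$ ($M = 312 \left(347 + 175\right) = 312 \cdot 522 = 162864$)
$R{\left(o \right)} = 2 o$
$R{\left(-375 \right)} - M = 2 \left(-375\right) - 162864 = -750 - 162864 = -163614$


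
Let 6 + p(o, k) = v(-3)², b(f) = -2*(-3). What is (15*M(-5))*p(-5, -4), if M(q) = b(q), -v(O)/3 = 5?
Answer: 19710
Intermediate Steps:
v(O) = -15 (v(O) = -3*5 = -15)
b(f) = 6
p(o, k) = 219 (p(o, k) = -6 + (-15)² = -6 + 225 = 219)
M(q) = 6
(15*M(-5))*p(-5, -4) = (15*6)*219 = 90*219 = 19710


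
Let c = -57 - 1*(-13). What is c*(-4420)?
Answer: 194480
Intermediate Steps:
c = -44 (c = -57 + 13 = -44)
c*(-4420) = -44*(-4420) = 194480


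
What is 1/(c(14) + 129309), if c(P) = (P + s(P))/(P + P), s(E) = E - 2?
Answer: 14/1810339 ≈ 7.7334e-6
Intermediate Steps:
s(E) = -2 + E
c(P) = (-2 + 2*P)/(2*P) (c(P) = (P + (-2 + P))/(P + P) = (-2 + 2*P)/((2*P)) = (-2 + 2*P)*(1/(2*P)) = (-2 + 2*P)/(2*P))
1/(c(14) + 129309) = 1/((-1 + 14)/14 + 129309) = 1/((1/14)*13 + 129309) = 1/(13/14 + 129309) = 1/(1810339/14) = 14/1810339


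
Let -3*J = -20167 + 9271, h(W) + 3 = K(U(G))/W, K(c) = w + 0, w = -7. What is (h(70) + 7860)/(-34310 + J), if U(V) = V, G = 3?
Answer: -78569/306780 ≈ -0.25611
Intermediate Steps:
K(c) = -7 (K(c) = -7 + 0 = -7)
h(W) = -3 - 7/W
J = 3632 (J = -(-20167 + 9271)/3 = -⅓*(-10896) = 3632)
(h(70) + 7860)/(-34310 + J) = ((-3 - 7/70) + 7860)/(-34310 + 3632) = ((-3 - 7*1/70) + 7860)/(-30678) = ((-3 - ⅒) + 7860)*(-1/30678) = (-31/10 + 7860)*(-1/30678) = (78569/10)*(-1/30678) = -78569/306780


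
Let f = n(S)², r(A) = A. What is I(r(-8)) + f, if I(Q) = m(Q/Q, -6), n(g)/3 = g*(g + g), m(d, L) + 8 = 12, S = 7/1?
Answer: 86440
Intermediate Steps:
S = 7 (S = 7*1 = 7)
m(d, L) = 4 (m(d, L) = -8 + 12 = 4)
n(g) = 6*g² (n(g) = 3*(g*(g + g)) = 3*(g*(2*g)) = 3*(2*g²) = 6*g²)
I(Q) = 4
f = 86436 (f = (6*7²)² = (6*49)² = 294² = 86436)
I(r(-8)) + f = 4 + 86436 = 86440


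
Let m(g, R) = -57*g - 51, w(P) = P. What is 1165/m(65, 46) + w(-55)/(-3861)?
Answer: -130045/439452 ≈ -0.29593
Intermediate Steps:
m(g, R) = -51 - 57*g
1165/m(65, 46) + w(-55)/(-3861) = 1165/(-51 - 57*65) - 55/(-3861) = 1165/(-51 - 3705) - 55*(-1/3861) = 1165/(-3756) + 5/351 = 1165*(-1/3756) + 5/351 = -1165/3756 + 5/351 = -130045/439452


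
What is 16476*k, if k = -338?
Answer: -5568888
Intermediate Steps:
16476*k = 16476*(-338) = -5568888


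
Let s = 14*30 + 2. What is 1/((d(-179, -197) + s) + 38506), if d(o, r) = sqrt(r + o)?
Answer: 4866/189423695 - I*sqrt(94)/757694780 ≈ 2.5688e-5 - 1.2796e-8*I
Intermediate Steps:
s = 422 (s = 420 + 2 = 422)
d(o, r) = sqrt(o + r)
1/((d(-179, -197) + s) + 38506) = 1/((sqrt(-179 - 197) + 422) + 38506) = 1/((sqrt(-376) + 422) + 38506) = 1/((2*I*sqrt(94) + 422) + 38506) = 1/((422 + 2*I*sqrt(94)) + 38506) = 1/(38928 + 2*I*sqrt(94))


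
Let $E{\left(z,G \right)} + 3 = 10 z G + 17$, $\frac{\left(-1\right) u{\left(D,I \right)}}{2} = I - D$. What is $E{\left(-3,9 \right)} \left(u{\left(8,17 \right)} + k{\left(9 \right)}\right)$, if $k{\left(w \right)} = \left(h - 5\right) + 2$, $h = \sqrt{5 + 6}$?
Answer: $5376 - 256 \sqrt{11} \approx 4526.9$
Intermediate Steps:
$u{\left(D,I \right)} = - 2 I + 2 D$ ($u{\left(D,I \right)} = - 2 \left(I - D\right) = - 2 I + 2 D$)
$h = \sqrt{11} \approx 3.3166$
$k{\left(w \right)} = -3 + \sqrt{11}$ ($k{\left(w \right)} = \left(\sqrt{11} - 5\right) + 2 = \left(-5 + \sqrt{11}\right) + 2 = -3 + \sqrt{11}$)
$E{\left(z,G \right)} = 14 + 10 G z$ ($E{\left(z,G \right)} = -3 + \left(10 z G + 17\right) = -3 + \left(10 G z + 17\right) = -3 + \left(17 + 10 G z\right) = 14 + 10 G z$)
$E{\left(-3,9 \right)} \left(u{\left(8,17 \right)} + k{\left(9 \right)}\right) = \left(14 + 10 \cdot 9 \left(-3\right)\right) \left(\left(\left(-2\right) 17 + 2 \cdot 8\right) - \left(3 - \sqrt{11}\right)\right) = \left(14 - 270\right) \left(\left(-34 + 16\right) - \left(3 - \sqrt{11}\right)\right) = - 256 \left(-18 - \left(3 - \sqrt{11}\right)\right) = - 256 \left(-21 + \sqrt{11}\right) = 5376 - 256 \sqrt{11}$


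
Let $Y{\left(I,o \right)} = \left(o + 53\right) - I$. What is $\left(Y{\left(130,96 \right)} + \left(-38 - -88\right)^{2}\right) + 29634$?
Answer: $32153$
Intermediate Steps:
$Y{\left(I,o \right)} = 53 + o - I$ ($Y{\left(I,o \right)} = \left(53 + o\right) - I = 53 + o - I$)
$\left(Y{\left(130,96 \right)} + \left(-38 - -88\right)^{2}\right) + 29634 = \left(\left(53 + 96 - 130\right) + \left(-38 - -88\right)^{2}\right) + 29634 = \left(\left(53 + 96 - 130\right) + \left(-38 + 88\right)^{2}\right) + 29634 = \left(19 + 50^{2}\right) + 29634 = \left(19 + 2500\right) + 29634 = 2519 + 29634 = 32153$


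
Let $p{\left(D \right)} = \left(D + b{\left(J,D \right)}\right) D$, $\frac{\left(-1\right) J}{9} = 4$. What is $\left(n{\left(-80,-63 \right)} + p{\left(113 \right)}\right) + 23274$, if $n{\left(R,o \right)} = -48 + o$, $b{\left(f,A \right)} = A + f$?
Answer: $44633$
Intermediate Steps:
$J = -36$ ($J = \left(-9\right) 4 = -36$)
$p{\left(D \right)} = D \left(-36 + 2 D\right)$ ($p{\left(D \right)} = \left(D + \left(D - 36\right)\right) D = \left(D + \left(-36 + D\right)\right) D = \left(-36 + 2 D\right) D = D \left(-36 + 2 D\right)$)
$\left(n{\left(-80,-63 \right)} + p{\left(113 \right)}\right) + 23274 = \left(\left(-48 - 63\right) + 2 \cdot 113 \left(-18 + 113\right)\right) + 23274 = \left(-111 + 2 \cdot 113 \cdot 95\right) + 23274 = \left(-111 + 21470\right) + 23274 = 21359 + 23274 = 44633$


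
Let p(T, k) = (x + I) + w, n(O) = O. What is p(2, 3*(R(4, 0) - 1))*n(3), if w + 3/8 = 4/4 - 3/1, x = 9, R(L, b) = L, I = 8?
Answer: 351/8 ≈ 43.875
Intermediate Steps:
w = -19/8 (w = -3/8 + (4/4 - 3/1) = -3/8 + (4*(¼) - 3*1) = -3/8 + (1 - 3) = -3/8 - 2 = -19/8 ≈ -2.3750)
p(T, k) = 117/8 (p(T, k) = (9 + 8) - 19/8 = 17 - 19/8 = 117/8)
p(2, 3*(R(4, 0) - 1))*n(3) = (117/8)*3 = 351/8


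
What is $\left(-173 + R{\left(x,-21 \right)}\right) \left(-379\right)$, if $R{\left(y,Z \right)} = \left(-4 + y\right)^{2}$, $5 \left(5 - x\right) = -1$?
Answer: $\frac{1625531}{25} \approx 65021.0$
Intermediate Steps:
$x = \frac{26}{5}$ ($x = 5 - - \frac{1}{5} = 5 + \frac{1}{5} = \frac{26}{5} \approx 5.2$)
$\left(-173 + R{\left(x,-21 \right)}\right) \left(-379\right) = \left(-173 + \left(-4 + \frac{26}{5}\right)^{2}\right) \left(-379\right) = \left(-173 + \left(\frac{6}{5}\right)^{2}\right) \left(-379\right) = \left(-173 + \frac{36}{25}\right) \left(-379\right) = \left(- \frac{4289}{25}\right) \left(-379\right) = \frac{1625531}{25}$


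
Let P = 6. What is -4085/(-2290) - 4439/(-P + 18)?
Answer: -1011629/2748 ≈ -368.13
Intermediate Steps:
-4085/(-2290) - 4439/(-P + 18) = -4085/(-2290) - 4439/(-1*6 + 18) = -4085*(-1/2290) - 4439/(-6 + 18) = 817/458 - 4439/12 = -1011629/2748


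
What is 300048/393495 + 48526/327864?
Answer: 1030435753/1131691620 ≈ 0.91053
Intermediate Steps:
300048/393495 + 48526/327864 = 300048*(1/393495) + 48526*(1/327864) = 100016/131165 + 1277/8628 = 1030435753/1131691620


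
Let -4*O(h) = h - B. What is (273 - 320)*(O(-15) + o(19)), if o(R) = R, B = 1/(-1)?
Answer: -2115/2 ≈ -1057.5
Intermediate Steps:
B = -1
O(h) = -¼ - h/4 (O(h) = -(h - 1*(-1))/4 = -(h + 1)/4 = -(1 + h)/4 = -¼ - h/4)
(273 - 320)*(O(-15) + o(19)) = (273 - 320)*((-¼ - ¼*(-15)) + 19) = -47*((-¼ + 15/4) + 19) = -47*(7/2 + 19) = -47*45/2 = -2115/2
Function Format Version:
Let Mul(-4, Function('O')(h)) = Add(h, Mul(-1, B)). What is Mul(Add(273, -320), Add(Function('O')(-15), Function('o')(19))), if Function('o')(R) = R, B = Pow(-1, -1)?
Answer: Rational(-2115, 2) ≈ -1057.5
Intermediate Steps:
B = -1
Function('O')(h) = Add(Rational(-1, 4), Mul(Rational(-1, 4), h)) (Function('O')(h) = Mul(Rational(-1, 4), Add(h, Mul(-1, -1))) = Mul(Rational(-1, 4), Add(h, 1)) = Mul(Rational(-1, 4), Add(1, h)) = Add(Rational(-1, 4), Mul(Rational(-1, 4), h)))
Mul(Add(273, -320), Add(Function('O')(-15), Function('o')(19))) = Mul(Add(273, -320), Add(Add(Rational(-1, 4), Mul(Rational(-1, 4), -15)), 19)) = Mul(-47, Add(Add(Rational(-1, 4), Rational(15, 4)), 19)) = Mul(-47, Add(Rational(7, 2), 19)) = Mul(-47, Rational(45, 2)) = Rational(-2115, 2)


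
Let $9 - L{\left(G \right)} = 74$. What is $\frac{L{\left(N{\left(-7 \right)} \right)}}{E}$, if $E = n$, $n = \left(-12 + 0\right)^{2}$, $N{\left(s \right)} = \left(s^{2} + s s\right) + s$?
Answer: $- \frac{65}{144} \approx -0.45139$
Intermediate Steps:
$N{\left(s \right)} = s + 2 s^{2}$ ($N{\left(s \right)} = \left(s^{2} + s^{2}\right) + s = 2 s^{2} + s = s + 2 s^{2}$)
$n = 144$ ($n = \left(-12\right)^{2} = 144$)
$E = 144$
$L{\left(G \right)} = -65$ ($L{\left(G \right)} = 9 - 74 = -65$)
$\frac{L{\left(N{\left(-7 \right)} \right)}}{E} = - \frac{65}{144}$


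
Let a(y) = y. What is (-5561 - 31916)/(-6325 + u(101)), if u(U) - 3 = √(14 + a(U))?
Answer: 236929594/39967569 + 37477*√115/39967569 ≈ 5.9381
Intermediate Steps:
u(U) = 3 + √(14 + U)
(-5561 - 31916)/(-6325 + u(101)) = (-5561 - 31916)/(-6325 + (3 + √(14 + 101))) = -37477/(-6325 + (3 + √115)) = -37477/(-6322 + √115)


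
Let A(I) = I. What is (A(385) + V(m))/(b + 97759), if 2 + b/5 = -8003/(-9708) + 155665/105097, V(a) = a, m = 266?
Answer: 664203371076/99743274982879 ≈ 0.0066591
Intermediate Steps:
b = 1558618795/1020281676 (b = -10 + 5*(-8003/(-9708) + 155665/105097) = -10 + 5*(-8003*(-1/9708) + 155665*(1/105097)) = -10 + 5*(8003/9708 + 155665/105097) = -10 + 5*(2352287111/1020281676) = -10 + 11761435555/1020281676 = 1558618795/1020281676 ≈ 1.5276)
(A(385) + V(m))/(b + 97759) = (385 + 266)/(1558618795/1020281676 + 97759) = 651/(99743274982879/1020281676) = 651*(1020281676/99743274982879) = 664203371076/99743274982879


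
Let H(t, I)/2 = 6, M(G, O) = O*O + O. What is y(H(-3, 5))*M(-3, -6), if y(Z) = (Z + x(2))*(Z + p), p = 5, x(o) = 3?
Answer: 7650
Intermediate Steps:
M(G, O) = O + O**2 (M(G, O) = O**2 + O = O + O**2)
H(t, I) = 12 (H(t, I) = 2*6 = 12)
y(Z) = (3 + Z)*(5 + Z) (y(Z) = (Z + 3)*(Z + 5) = (3 + Z)*(5 + Z))
y(H(-3, 5))*M(-3, -6) = (15 + 12**2 + 8*12)*(-6*(1 - 6)) = (15 + 144 + 96)*(-6*(-5)) = 255*30 = 7650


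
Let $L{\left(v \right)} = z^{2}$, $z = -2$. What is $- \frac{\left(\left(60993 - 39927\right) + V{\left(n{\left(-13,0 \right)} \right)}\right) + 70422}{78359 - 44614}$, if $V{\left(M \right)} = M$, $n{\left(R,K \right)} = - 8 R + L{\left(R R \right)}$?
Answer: $- \frac{5388}{1985} \approx -2.7144$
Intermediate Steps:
$L{\left(v \right)} = 4$ ($L{\left(v \right)} = \left(-2\right)^{2} = 4$)
$n{\left(R,K \right)} = 4 - 8 R$ ($n{\left(R,K \right)} = - 8 R + 4 = 4 - 8 R$)
$- \frac{\left(\left(60993 - 39927\right) + V{\left(n{\left(-13,0 \right)} \right)}\right) + 70422}{78359 - 44614} = - \frac{\left(\left(60993 - 39927\right) + \left(4 - -104\right)\right) + 70422}{78359 - 44614} = - \frac{\left(\left(60993 - 39927\right) + \left(4 + 104\right)\right) + 70422}{33745} = - \frac{\left(21066 + 108\right) + 70422}{33745} = - \frac{21174 + 70422}{33745} = - \frac{91596}{33745} = \left(-1\right) \frac{5388}{1985} = - \frac{5388}{1985}$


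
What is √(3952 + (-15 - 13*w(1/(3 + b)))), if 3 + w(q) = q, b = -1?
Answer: √15878/2 ≈ 63.004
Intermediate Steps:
w(q) = -3 + q
√(3952 + (-15 - 13*w(1/(3 + b)))) = √(3952 + (-15 - 13*(-3 + 1/(3 - 1)))) = √(3952 + (-15 - 13*(-3 + 1/2))) = √(3952 + (-15 - 13*(-3 + ½))) = √(3952 + (-15 - 13*(-5/2))) = √(3952 + (-15 + 65/2)) = √(3952 + 35/2) = √(7939/2) = √15878/2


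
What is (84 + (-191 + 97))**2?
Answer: 100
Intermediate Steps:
(84 + (-191 + 97))**2 = (84 - 94)**2 = (-10)**2 = 100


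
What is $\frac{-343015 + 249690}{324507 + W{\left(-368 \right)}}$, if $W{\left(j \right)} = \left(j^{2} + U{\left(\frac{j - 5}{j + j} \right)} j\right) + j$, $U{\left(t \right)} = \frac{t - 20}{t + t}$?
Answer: $- \frac{34810225}{174056847} \approx -0.19999$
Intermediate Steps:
$U{\left(t \right)} = \frac{-20 + t}{2 t}$
$W{\left(j \right)} = j + j^{2} + \frac{j^{2} \left(-20 + \frac{-5 + j}{2 j}\right)}{-5 + j}$ ($W{\left(j \right)} = \left(j^{2} + \frac{-20 + \frac{j - 5}{j + j}}{2 \frac{j - 5}{j + j}} j\right) + j = \left(j^{2} + \frac{-20 + \frac{-5 + j}{2 j}}{2 \frac{-5 + j}{2 j}} j\right) + j = \left(j^{2} + \frac{\frac{2 j}{-5 + j} \left(-20 + \frac{-5 + j}{2 j}\right)}{2} j\right) + j = \left(j^{2} + \frac{j \left(-20 + \frac{-5 + j}{2 j}\right)}{-5 + j} j\right) + j = \left(j^{2} + \frac{j^{2} \left(-20 + \frac{-5 + j}{2 j}\right)}{-5 + j}\right) + j = j + j^{2} + \frac{j^{2} \left(-20 + \frac{-5 + j}{2 j}\right)}{-5 + j}$)
$\frac{-343015 + 249690}{324507 + W{\left(-368 \right)}} = \frac{-343015 + 249690}{324507 + \frac{1}{2} \left(-368\right) \frac{1}{-5 - 368} \left(-15 - -17296 + 2 \left(-368\right)^{2}\right)} = - \frac{93325}{324507 + \frac{1}{2} \left(-368\right) \frac{1}{-373} \left(-15 + 17296 + 2 \cdot 135424\right)} = - \frac{93325}{324507 + \frac{1}{2} \left(-368\right) \left(- \frac{1}{373}\right) \left(-15 + 17296 + 270848\right)} = - \frac{93325}{324507 + \frac{1}{2} \left(-368\right) \left(- \frac{1}{373}\right) 288129} = - \frac{93325}{324507 + \frac{53015736}{373}} = - \frac{93325}{\frac{174056847}{373}} = \left(-93325\right) \frac{373}{174056847} = - \frac{34810225}{174056847}$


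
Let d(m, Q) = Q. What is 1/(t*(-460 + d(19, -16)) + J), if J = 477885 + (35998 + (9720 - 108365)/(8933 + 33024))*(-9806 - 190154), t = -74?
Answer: -41957/301971948908047 ≈ -1.3894e-10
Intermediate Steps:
J = -301973426801415/41957 (J = 477885 + (35998 - 98645/41957)*(-199960) = 477885 + (1510269441/41957)*(-199960) = 477885 - 301993477422360/41957 = -301973426801415/41957 ≈ -7.1972e+9)
1/(t*(-460 + d(19, -16)) + J) = 1/(-74*(-460 - 16) - 301973426801415/41957) = 1/(-74*(-476) - 301973426801415/41957) = 1/(35224 - 301973426801415/41957) = 1/(-301971948908047/41957) = -41957/301971948908047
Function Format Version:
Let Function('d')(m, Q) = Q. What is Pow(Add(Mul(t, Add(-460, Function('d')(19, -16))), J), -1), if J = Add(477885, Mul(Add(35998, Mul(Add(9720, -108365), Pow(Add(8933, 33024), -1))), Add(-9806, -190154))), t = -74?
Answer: Rational(-41957, 301971948908047) ≈ -1.3894e-10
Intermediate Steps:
J = Rational(-301973426801415, 41957) (J = Add(477885, Mul(Add(35998, Mul(-98645, Pow(41957, -1))), -199960)) = Add(477885, Mul(Add(35998, Mul(-98645, Rational(1, 41957))), -199960)) = Add(477885, Mul(Add(35998, Rational(-98645, 41957)), -199960)) = Add(477885, Mul(Rational(1510269441, 41957), -199960)) = Add(477885, Rational(-301993477422360, 41957)) = Rational(-301973426801415, 41957) ≈ -7.1972e+9)
Pow(Add(Mul(t, Add(-460, Function('d')(19, -16))), J), -1) = Pow(Add(Mul(-74, Add(-460, -16)), Rational(-301973426801415, 41957)), -1) = Pow(Add(Mul(-74, -476), Rational(-301973426801415, 41957)), -1) = Pow(Add(35224, Rational(-301973426801415, 41957)), -1) = Pow(Rational(-301971948908047, 41957), -1) = Rational(-41957, 301971948908047)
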